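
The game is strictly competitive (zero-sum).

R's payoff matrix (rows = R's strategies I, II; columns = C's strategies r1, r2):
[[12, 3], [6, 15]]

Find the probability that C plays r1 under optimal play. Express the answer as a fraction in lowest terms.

2/3

Row minima are 3 and 6, so R's maximin is 6; column maxima are 12 and 15, so C's minimax is 12. These differ, so the equilibrium is in mixed strategies.
Let C play r1 with probability q. R is indifferent when 12q + 3(1−q) = 6q + 15(1−q), giving q = 2/3.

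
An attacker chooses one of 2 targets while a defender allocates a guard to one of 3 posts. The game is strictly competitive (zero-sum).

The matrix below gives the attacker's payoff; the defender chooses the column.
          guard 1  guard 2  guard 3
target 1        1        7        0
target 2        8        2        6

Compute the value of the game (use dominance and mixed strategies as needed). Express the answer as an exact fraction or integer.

42/11

Column guard 1 is strictly dominated by guard 3 for the defender (it gives the attacker more in every row).
The remaining 2×2 game on (target 1, target 2) × (guard 2, guard 3) has no saddle point. Let the attacker play target 1 with probability p; indifference gives 7p + 2(1−p) = 6(1−p), so p = 4/11.
Similarly the defender's optimal q on guard 2 is 6/11, and the value is 7·(6/11) + (0)·(5/11) = 42/11.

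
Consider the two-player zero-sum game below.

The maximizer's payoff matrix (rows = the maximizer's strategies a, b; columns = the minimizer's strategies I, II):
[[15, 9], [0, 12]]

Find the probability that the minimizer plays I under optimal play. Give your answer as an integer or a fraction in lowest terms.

1/6

Row minima are 9 and 0, so the maximizer's maximin is 9; column maxima are 15 and 12, so the minimizer's minimax is 12. These differ, so the equilibrium is in mixed strategies.
Let the minimizer play I with probability q. The maximizer is indifferent when 15q + 9(1−q) = 12(1−q), giving q = 1/6.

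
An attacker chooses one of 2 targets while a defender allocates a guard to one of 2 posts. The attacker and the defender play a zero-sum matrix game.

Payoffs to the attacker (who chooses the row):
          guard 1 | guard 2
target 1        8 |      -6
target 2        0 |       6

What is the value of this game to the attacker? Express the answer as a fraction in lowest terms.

Row minima are -6 and 0, so the attacker's maximin is 0; column maxima are 8 and 6, so the defender's minimax is 6. These differ, so the equilibrium is in mixed strategies.
Let the attacker play target 1 with probability p. The defender is indifferent when 8p = −6p + 6(1−p), giving p = 3/10.
Let the defender play guard 1 with probability q. The attacker is indifferent when 8q − 6(1−q) = 6(1−q), giving q = 3/5.
The value is 8·(3/5) + (-6)·(2/5) = 12/5.

12/5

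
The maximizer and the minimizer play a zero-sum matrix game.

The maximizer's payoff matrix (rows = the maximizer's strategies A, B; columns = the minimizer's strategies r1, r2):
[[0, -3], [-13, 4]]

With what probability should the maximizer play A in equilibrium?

Row minima are -3 and -13, so the maximizer's maximin is -3; column maxima are 0 and 4, so the minimizer's minimax is 0. These differ, so the equilibrium is in mixed strategies.
Let the maximizer play A with probability p. The minimizer is indifferent when −13(1−p) = −3p + 4(1−p), giving p = 17/20.

17/20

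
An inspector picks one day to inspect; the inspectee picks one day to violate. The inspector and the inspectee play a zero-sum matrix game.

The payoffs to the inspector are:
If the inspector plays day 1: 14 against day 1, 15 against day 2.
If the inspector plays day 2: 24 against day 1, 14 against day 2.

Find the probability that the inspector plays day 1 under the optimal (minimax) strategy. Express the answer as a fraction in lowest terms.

10/11

Row minima are 14 and 14, so the inspector's maximin is 14; column maxima are 24 and 15, so the inspectee's minimax is 15. These differ, so the equilibrium is in mixed strategies.
Let the inspector play day 1 with probability p. The inspectee is indifferent when 14p + 24(1−p) = 15p + 14(1−p), giving p = 10/11.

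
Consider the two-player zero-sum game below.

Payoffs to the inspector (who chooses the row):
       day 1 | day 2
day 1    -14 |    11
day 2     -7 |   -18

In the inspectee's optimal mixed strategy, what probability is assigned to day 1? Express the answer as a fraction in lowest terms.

29/36

Row minima are -14 and -18, so the inspector's maximin is -14; column maxima are -7 and 11, so the inspectee's minimax is -7. These differ, so the equilibrium is in mixed strategies.
Let the inspectee play day 1 with probability q. The inspector is indifferent when −14q + 11(1−q) = −7q − 18(1−q), giving q = 29/36.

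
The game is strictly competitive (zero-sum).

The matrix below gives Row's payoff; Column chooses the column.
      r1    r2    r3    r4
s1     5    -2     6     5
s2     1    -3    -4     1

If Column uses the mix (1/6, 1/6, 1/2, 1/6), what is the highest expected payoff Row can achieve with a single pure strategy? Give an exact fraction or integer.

s1: (5)·(1/6) + (-2)·(1/6) + (6)·(1/2) + (5)·(1/6) = 13/3.
s2: (1)·(1/6) + (-3)·(1/6) + (-4)·(1/2) + (1)·(1/6) = -13/6.
The best pure response is s1 with expected payoff 13/3.

13/3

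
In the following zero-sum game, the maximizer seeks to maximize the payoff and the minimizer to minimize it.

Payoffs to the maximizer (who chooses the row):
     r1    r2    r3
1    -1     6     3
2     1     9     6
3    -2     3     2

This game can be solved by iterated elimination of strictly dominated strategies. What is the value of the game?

Row 3 is strictly dominated by row 1 (-1>-2, 6>3, 3>2); eliminate 3.
Row 1 is strictly dominated by row 2 (1>-1, 9>6, 6>3); eliminate 1.
Column r3 is strictly dominated by r1 for the minimizer (1<6); eliminate r3.
Column r2 is strictly dominated by r1 for the minimizer (1<9); eliminate r2.
Only (2, r1) remains, with payoff 1.

1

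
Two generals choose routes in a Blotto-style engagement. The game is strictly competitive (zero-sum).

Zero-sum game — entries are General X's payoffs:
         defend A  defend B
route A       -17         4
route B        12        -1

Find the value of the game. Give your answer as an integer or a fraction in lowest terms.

31/34

Row minima are -17 and -1, so General X's maximin is -1; column maxima are 12 and 4, so General Y's minimax is 4. These differ, so the equilibrium is in mixed strategies.
Let General X play route A with probability p. General Y is indifferent when −17p + 12(1−p) = 4p − (1−p), giving p = 13/34.
Let General Y play defend A with probability q. General X is indifferent when −17q + 4(1−q) = 12q − (1−q), giving q = 5/34.
The value is -17·(5/34) + (4)·(29/34) = 31/34.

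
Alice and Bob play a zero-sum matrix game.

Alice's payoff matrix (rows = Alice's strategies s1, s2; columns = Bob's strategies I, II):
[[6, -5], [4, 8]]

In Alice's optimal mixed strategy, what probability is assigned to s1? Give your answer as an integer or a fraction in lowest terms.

Row minima are -5 and 4, so Alice's maximin is 4; column maxima are 6 and 8, so Bob's minimax is 6. These differ, so the equilibrium is in mixed strategies.
Let Alice play s1 with probability p. Bob is indifferent when 6p + 4(1−p) = −5p + 8(1−p), giving p = 4/15.

4/15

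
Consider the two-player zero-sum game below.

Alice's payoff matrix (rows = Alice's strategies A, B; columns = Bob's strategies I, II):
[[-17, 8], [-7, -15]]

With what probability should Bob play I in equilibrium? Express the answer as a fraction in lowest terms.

Row minima are -17 and -15, so Alice's maximin is -15; column maxima are -7 and 8, so Bob's minimax is -7. These differ, so the equilibrium is in mixed strategies.
Let Bob play I with probability q. Alice is indifferent when −17q + 8(1−q) = −7q − 15(1−q), giving q = 23/33.

23/33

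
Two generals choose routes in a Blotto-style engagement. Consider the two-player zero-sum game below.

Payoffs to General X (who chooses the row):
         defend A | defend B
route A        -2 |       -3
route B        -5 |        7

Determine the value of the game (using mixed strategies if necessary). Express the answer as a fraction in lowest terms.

-29/13

Row minima are -3 and -5, so General X's maximin is -3; column maxima are -2 and 7, so General Y's minimax is -2. These differ, so the equilibrium is in mixed strategies.
Let General X play route A with probability p. General Y is indifferent when −2p − 5(1−p) = −3p + 7(1−p), giving p = 12/13.
Let General Y play defend A with probability q. General X is indifferent when −2q − 3(1−q) = −5q + 7(1−q), giving q = 10/13.
The value is -2·(10/13) + (-3)·(3/13) = -29/13.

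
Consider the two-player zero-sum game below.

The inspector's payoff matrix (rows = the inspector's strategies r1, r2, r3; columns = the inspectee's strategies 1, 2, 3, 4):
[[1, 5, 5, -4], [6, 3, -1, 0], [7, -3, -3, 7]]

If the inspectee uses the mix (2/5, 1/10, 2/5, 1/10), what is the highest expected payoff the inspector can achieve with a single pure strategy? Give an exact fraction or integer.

5/2

r1: (1)·(2/5) + (5)·(1/10) + (5)·(2/5) + (-4)·(1/10) = 5/2.
r2: (6)·(2/5) + (3)·(1/10) + (-1)·(2/5) + (0)·(1/10) = 23/10.
r3: (7)·(2/5) + (-3)·(1/10) + (-3)·(2/5) + (7)·(1/10) = 2.
The best pure response is r1 with expected payoff 5/2.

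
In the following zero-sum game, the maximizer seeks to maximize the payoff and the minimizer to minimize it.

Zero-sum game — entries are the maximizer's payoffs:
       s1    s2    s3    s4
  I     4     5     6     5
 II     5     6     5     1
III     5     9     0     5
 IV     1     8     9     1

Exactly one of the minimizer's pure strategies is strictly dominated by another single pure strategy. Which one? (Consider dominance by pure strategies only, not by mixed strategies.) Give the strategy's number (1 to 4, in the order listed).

The minimizer prefers columns that give the maximizer less. Compare s2 with s1: 4 < 5, 5 < 6, 5 < 9, 1 < 8.
So s1 strictly dominates s2 for the minimizer; s2 is strictly dominated.

2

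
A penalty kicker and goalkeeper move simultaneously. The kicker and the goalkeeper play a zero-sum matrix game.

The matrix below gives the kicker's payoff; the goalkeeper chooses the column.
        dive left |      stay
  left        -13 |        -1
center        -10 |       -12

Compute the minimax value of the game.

Row minima are -13 and -12, so the kicker's maximin is -12; column maxima are -10 and -1, so the goalkeeper's minimax is -10. These differ, so the equilibrium is in mixed strategies.
Let the kicker play left with probability p. The goalkeeper is indifferent when −13p − 10(1−p) = −p − 12(1−p), giving p = 1/7.
Let the goalkeeper play dive left with probability q. The kicker is indifferent when −13q − (1−q) = −10q − 12(1−q), giving q = 11/14.
The value is -13·(11/14) + (-1)·(3/14) = -73/7.

-73/7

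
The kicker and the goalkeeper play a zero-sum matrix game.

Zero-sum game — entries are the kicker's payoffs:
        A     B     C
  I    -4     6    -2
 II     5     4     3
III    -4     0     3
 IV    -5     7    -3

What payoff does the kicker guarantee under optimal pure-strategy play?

Row minima: -4, 3, -4, -5 → the kicker's maximin is 3.
Column maxima: 5, 7, 3 → the goalkeeper's minimax is 3.
They coincide at (II, C), so the value is 3.

3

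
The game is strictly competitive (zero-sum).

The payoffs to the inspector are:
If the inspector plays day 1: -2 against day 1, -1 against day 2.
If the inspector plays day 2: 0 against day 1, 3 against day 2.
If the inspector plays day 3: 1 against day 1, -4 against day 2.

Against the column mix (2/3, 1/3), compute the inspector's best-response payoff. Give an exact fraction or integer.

1

day 1: (-2)·(2/3) + (-1)·(1/3) = -5/3.
day 2: (0)·(2/3) + (3)·(1/3) = 1.
day 3: (1)·(2/3) + (-4)·(1/3) = -2/3.
The best pure response is day 2 with expected payoff 1.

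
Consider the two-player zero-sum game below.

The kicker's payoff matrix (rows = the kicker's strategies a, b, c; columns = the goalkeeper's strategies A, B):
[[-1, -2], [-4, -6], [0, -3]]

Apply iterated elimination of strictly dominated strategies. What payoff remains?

-2

Column A is strictly dominated by B for the goalkeeper (-2<-1, -6<-4, -3<0); eliminate A.
Row b is strictly dominated by row a (-2>-6); eliminate b.
Row c is strictly dominated by row a (-2>-3); eliminate c.
Only (a, B) remains, with payoff -2.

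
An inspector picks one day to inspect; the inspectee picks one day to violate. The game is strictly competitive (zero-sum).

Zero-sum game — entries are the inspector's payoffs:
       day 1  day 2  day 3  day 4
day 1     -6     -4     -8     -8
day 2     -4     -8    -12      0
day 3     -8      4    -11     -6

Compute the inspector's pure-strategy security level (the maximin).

The worst-case payoff for each row is day 1: -8, day 2: -12, day 3: -11.
The best of these is -8.

-8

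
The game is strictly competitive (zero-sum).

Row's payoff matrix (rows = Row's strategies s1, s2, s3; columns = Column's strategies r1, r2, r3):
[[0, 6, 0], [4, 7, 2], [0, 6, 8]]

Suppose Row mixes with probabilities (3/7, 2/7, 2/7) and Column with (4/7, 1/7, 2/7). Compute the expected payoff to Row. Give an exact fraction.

Against (4/7, 1/7, 2/7), each row's expected payoff is s1: 6/7; s2: 27/7; s3: 22/7.
Taking the (3/7, 2/7, 2/7)-weighted average: (3/7)·(6/7) + (2/7)·(27/7) + (2/7)·(22/7) = 116/49.

116/49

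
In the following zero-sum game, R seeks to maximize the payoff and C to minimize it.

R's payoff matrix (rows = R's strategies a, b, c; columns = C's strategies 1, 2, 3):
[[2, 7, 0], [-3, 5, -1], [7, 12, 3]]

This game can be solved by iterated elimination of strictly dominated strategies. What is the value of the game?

Row b is strictly dominated by row a (2>-3, 7>5, 0>-1); eliminate b.
Row a is strictly dominated by row c (7>2, 12>7, 3>0); eliminate a.
Column 2 is strictly dominated by 1 for C (7<12); eliminate 2.
Column 1 is strictly dominated by 3 for C (3<7); eliminate 1.
Only (c, 3) remains, with payoff 3.

3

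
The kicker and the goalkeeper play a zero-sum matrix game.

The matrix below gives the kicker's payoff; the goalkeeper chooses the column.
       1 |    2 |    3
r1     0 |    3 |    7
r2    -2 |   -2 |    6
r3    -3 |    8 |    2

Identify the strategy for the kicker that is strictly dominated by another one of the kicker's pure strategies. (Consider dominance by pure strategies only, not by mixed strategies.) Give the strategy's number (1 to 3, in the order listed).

2

Compare r2 with r1: 0 > -2, 3 > -2, 7 > 6.
So r1 strictly dominates r2 for the kicker; r2 is strictly dominated.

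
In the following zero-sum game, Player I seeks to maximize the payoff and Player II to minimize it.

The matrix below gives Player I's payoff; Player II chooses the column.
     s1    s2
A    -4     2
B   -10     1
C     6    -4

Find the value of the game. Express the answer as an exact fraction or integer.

-1/4

Row B is strictly dominated by row A, so Player I never plays it.
The remaining 2×2 game on (A, C) × (s1, s2) has no saddle point. Let Player I play A with probability p; indifference gives −4p + 6(1−p) = 2p − 4(1−p), so p = 5/8.
Similarly Player II's optimal q on s1 is 3/8, and the value is -4·(3/8) + (2)·(5/8) = -1/4.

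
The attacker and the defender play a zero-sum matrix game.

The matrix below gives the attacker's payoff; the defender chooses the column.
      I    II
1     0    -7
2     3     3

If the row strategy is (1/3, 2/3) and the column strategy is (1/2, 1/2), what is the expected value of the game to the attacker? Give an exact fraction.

Against (1/2, 1/2), each row's expected payoff is 1: -7/2; 2: 3.
Taking the (1/3, 2/3)-weighted average: (1/3)·(-7/2) + (2/3)·(3) = 5/6.

5/6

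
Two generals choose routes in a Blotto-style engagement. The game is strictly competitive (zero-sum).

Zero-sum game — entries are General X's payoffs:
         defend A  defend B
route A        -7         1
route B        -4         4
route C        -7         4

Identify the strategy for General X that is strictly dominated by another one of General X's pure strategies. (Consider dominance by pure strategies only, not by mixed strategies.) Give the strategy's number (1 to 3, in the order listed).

1

Compare route A with route B: -4 > -7, 4 > 1.
So route B strictly dominates route A for General X; route A is strictly dominated.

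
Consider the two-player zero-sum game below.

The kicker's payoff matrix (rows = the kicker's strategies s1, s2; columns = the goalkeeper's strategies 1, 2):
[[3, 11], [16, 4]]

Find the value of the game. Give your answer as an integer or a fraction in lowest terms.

41/5

Row minima are 3 and 4, so the kicker's maximin is 4; column maxima are 16 and 11, so the goalkeeper's minimax is 11. These differ, so the equilibrium is in mixed strategies.
Let the kicker play s1 with probability p. The goalkeeper is indifferent when 3p + 16(1−p) = 11p + 4(1−p), giving p = 3/5.
Let the goalkeeper play 1 with probability q. The kicker is indifferent when 3q + 11(1−q) = 16q + 4(1−q), giving q = 7/20.
The value is 3·(7/20) + (11)·(13/20) = 41/5.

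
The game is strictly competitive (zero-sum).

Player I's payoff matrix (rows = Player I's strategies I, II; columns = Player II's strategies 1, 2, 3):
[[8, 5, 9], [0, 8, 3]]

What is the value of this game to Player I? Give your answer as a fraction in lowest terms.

Column 3 is strictly dominated by 1 for Player II (it gives Player I more in every row).
The remaining 2×2 game on (I, II) × (1, 2) has no saddle point. Let Player I play I with probability p; indifference gives 8p = 5p + 8(1−p), so p = 8/11.
Similarly Player II's optimal q on 1 is 3/11, and the value is 8·(3/11) + (5)·(8/11) = 64/11.

64/11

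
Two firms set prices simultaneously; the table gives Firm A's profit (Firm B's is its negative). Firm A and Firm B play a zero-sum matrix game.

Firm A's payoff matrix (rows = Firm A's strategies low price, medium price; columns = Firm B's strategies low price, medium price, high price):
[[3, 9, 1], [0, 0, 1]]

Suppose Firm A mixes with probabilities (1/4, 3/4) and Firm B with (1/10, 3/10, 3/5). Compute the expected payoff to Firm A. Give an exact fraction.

Against (1/10, 3/10, 3/5), each row's expected payoff is low price: 18/5; medium price: 3/5.
Taking the (1/4, 3/4)-weighted average: (1/4)·(18/5) + (3/4)·(3/5) = 27/20.

27/20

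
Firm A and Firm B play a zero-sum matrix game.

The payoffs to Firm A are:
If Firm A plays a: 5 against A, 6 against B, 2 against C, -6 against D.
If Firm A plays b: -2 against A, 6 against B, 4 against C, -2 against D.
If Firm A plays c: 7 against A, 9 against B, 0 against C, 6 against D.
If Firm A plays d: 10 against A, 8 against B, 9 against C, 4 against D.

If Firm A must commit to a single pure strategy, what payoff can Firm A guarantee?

The worst-case payoff for each row is a: -6, b: -2, c: 0, d: 4.
The best of these is 4.

4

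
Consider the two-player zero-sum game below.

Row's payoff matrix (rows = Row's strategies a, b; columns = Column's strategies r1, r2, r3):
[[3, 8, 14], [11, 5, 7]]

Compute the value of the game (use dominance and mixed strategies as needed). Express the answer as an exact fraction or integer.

73/11

Column r3 is strictly dominated by r2 for Column (it gives Row more in every row).
The remaining 2×2 game on (a, b) × (r1, r2) has no saddle point. Let Row play a with probability p; indifference gives 3p + 11(1−p) = 8p + 5(1−p), so p = 6/11.
Similarly Column's optimal q on r1 is 3/11, and the value is 3·(3/11) + (8)·(8/11) = 73/11.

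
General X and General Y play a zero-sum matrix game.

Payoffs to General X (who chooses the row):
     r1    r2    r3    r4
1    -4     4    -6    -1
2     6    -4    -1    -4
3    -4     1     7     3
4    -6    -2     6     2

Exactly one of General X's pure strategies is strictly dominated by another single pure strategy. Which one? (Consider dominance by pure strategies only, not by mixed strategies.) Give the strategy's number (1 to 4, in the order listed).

Compare 4 with 3: -4 > -6, 1 > -2, 7 > 6, 3 > 2.
So 3 strictly dominates 4 for General X; 4 is strictly dominated.

4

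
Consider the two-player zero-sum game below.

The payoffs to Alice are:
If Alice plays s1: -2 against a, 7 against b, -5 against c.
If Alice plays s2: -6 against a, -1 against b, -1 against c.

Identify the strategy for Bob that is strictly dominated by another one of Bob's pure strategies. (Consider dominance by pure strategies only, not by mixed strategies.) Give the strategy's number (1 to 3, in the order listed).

2

Bob prefers columns that give Alice less. Compare b with a: -2 < 7, -6 < -1.
So a strictly dominates b for Bob; b is strictly dominated.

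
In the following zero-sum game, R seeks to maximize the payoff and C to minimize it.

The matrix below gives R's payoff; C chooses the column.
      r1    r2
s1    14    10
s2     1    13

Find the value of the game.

Row minima are 10 and 1, so R's maximin is 10; column maxima are 14 and 13, so C's minimax is 13. These differ, so the equilibrium is in mixed strategies.
Let R play s1 with probability p. C is indifferent when 14p + (1−p) = 10p + 13(1−p), giving p = 3/4.
Let C play r1 with probability q. R is indifferent when 14q + 10(1−q) = q + 13(1−q), giving q = 3/16.
The value is 14·(3/16) + (10)·(13/16) = 43/4.

43/4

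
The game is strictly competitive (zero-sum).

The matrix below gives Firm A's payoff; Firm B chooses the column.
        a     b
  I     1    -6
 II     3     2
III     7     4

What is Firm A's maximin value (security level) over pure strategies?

4

The worst-case payoff for each row is I: -6, II: 2, III: 4.
The best of these is 4.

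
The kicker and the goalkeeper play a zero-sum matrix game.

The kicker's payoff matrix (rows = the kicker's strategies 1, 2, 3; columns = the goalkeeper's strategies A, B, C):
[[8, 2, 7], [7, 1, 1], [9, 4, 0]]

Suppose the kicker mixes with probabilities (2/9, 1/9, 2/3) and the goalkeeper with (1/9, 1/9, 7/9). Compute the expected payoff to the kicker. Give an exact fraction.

Against (1/9, 1/9, 7/9), each row's expected payoff is 1: 59/9; 2: 5/3; 3: 13/9.
Taking the (2/9, 1/9, 2/3)-weighted average: (2/9)·(59/9) + (1/9)·(5/3) + (2/3)·(13/9) = 211/81.

211/81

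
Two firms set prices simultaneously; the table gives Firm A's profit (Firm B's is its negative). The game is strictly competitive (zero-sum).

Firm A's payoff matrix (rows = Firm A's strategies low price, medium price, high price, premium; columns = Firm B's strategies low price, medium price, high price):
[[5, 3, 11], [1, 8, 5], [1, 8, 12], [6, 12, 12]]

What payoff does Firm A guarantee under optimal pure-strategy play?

Row minima: 3, 1, 1, 6 → Firm A's maximin is 6.
Column maxima: 6, 12, 12 → Firm B's minimax is 6.
They coincide at (premium, low price), so the value is 6.

6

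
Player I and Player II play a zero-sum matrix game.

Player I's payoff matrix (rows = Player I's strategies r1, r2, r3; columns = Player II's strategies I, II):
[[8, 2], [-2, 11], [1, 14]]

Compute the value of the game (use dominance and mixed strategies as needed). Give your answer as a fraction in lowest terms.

Row r2 is strictly dominated by row r3, so Player I never plays it.
The remaining 2×2 game on (r1, r3) × (I, II) has no saddle point. Let Player I play r1 with probability p; indifference gives 8p + (1−p) = 2p + 14(1−p), so p = 13/19.
Similarly Player II's optimal q on I is 12/19, and the value is 8·(12/19) + (2)·(7/19) = 110/19.

110/19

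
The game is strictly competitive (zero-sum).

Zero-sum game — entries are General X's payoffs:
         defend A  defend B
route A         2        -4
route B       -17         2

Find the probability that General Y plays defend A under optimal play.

Row minima are -4 and -17, so General X's maximin is -4; column maxima are 2 and 2, so General Y's minimax is 2. These differ, so the equilibrium is in mixed strategies.
Let General Y play defend A with probability q. General X is indifferent when 2q − 4(1−q) = −17q + 2(1−q), giving q = 6/25.

6/25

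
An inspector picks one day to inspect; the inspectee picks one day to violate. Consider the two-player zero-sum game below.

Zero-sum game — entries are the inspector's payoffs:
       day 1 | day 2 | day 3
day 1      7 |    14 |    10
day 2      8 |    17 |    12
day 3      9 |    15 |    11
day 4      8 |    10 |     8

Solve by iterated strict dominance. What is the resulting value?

Column day 2 is strictly dominated by day 1 for the inspectee (7<14, 8<17, 9<15, 8<10); eliminate day 2.
Row day 4 is strictly dominated by row day 3 (9>8, 11>8); eliminate day 4.
Column day 3 is strictly dominated by day 1 for the inspectee (7<10, 8<12, 9<11); eliminate day 3.
Row day 1 is strictly dominated by row day 2 (8>7); eliminate day 1.
Row day 2 is strictly dominated by row day 3 (9>8); eliminate day 2.
Only (day 3, day 1) remains, with payoff 9.

9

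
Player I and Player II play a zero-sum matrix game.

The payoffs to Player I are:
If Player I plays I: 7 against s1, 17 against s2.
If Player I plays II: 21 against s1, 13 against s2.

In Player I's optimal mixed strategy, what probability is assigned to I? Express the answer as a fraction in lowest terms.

4/9

Row minima are 7 and 13, so Player I's maximin is 13; column maxima are 21 and 17, so Player II's minimax is 17. These differ, so the equilibrium is in mixed strategies.
Let Player I play I with probability p. Player II is indifferent when 7p + 21(1−p) = 17p + 13(1−p), giving p = 4/9.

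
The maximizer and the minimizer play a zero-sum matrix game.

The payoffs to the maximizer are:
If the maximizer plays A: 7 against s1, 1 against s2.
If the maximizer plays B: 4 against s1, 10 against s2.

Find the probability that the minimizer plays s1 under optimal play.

3/4

Row minima are 1 and 4, so the maximizer's maximin is 4; column maxima are 7 and 10, so the minimizer's minimax is 7. These differ, so the equilibrium is in mixed strategies.
Let the minimizer play s1 with probability q. The maximizer is indifferent when 7q + (1−q) = 4q + 10(1−q), giving q = 3/4.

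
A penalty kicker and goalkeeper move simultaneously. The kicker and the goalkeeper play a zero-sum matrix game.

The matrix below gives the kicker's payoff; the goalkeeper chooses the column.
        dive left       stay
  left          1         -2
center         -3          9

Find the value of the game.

Row minima are -2 and -3, so the kicker's maximin is -2; column maxima are 1 and 9, so the goalkeeper's minimax is 1. These differ, so the equilibrium is in mixed strategies.
Let the kicker play left with probability p. The goalkeeper is indifferent when p − 3(1−p) = −2p + 9(1−p), giving p = 4/5.
Let the goalkeeper play dive left with probability q. The kicker is indifferent when q − 2(1−q) = −3q + 9(1−q), giving q = 11/15.
The value is 1·(11/15) + (-2)·(4/15) = 1/5.

1/5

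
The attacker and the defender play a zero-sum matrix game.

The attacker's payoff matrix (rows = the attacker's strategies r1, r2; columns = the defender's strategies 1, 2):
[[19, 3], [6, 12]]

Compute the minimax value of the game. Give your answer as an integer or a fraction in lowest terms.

Row minima are 3 and 6, so the attacker's maximin is 6; column maxima are 19 and 12, so the defender's minimax is 12. These differ, so the equilibrium is in mixed strategies.
Let the attacker play r1 with probability p. The defender is indifferent when 19p + 6(1−p) = 3p + 12(1−p), giving p = 3/11.
Let the defender play 1 with probability q. The attacker is indifferent when 19q + 3(1−q) = 6q + 12(1−q), giving q = 9/22.
The value is 19·(9/22) + (3)·(13/22) = 105/11.

105/11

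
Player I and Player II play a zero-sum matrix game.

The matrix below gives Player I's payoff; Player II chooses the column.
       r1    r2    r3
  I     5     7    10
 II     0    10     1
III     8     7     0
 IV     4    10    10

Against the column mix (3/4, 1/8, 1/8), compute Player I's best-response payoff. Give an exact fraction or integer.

55/8

I: (5)·(3/4) + (7)·(1/8) + (10)·(1/8) = 47/8.
II: (0)·(3/4) + (10)·(1/8) + (1)·(1/8) = 11/8.
III: (8)·(3/4) + (7)·(1/8) + (0)·(1/8) = 55/8.
IV: (4)·(3/4) + (10)·(1/8) + (10)·(1/8) = 11/2.
The best pure response is III with expected payoff 55/8.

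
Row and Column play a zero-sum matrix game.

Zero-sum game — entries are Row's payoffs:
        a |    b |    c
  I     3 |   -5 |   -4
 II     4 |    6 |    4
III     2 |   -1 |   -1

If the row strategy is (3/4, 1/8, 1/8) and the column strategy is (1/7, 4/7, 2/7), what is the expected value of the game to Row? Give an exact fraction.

-59/28

Against (1/7, 4/7, 2/7), each row's expected payoff is I: -25/7; II: 36/7; III: -4/7.
Taking the (3/4, 1/8, 1/8)-weighted average: (3/4)·(-25/7) + (1/8)·(36/7) + (1/8)·(-4/7) = -59/28.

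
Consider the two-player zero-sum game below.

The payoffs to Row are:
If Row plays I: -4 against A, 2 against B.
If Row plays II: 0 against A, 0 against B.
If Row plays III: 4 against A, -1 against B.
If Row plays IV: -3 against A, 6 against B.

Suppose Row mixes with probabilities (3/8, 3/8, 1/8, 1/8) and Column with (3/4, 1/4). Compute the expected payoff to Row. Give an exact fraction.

-11/16

Against (3/4, 1/4), each row's expected payoff is I: -5/2; II: 0; III: 11/4; IV: -3/4.
Taking the (3/8, 3/8, 1/8, 1/8)-weighted average: (3/8)·(-5/2) + (3/8)·(0) + (1/8)·(11/4) + (1/8)·(-3/4) = -11/16.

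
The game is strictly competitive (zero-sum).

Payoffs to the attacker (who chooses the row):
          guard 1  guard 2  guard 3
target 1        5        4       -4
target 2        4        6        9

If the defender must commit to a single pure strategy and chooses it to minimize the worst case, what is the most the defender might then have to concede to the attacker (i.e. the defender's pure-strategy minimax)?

5

The worst case (largest entry) in each column is guard 1: 5, guard 2: 6, guard 3: 9.
The best (smallest) of these is 5.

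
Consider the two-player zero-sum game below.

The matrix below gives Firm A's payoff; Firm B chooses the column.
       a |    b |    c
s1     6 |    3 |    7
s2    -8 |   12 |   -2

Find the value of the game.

96/23

Column c is strictly dominated by a for Firm B (it gives Firm A more in every row).
The remaining 2×2 game on (s1, s2) × (a, b) has no saddle point. Let Firm A play s1 with probability p; indifference gives 6p − 8(1−p) = 3p + 12(1−p), so p = 20/23.
Similarly Firm B's optimal q on a is 9/23, and the value is 6·(9/23) + (3)·(14/23) = 96/23.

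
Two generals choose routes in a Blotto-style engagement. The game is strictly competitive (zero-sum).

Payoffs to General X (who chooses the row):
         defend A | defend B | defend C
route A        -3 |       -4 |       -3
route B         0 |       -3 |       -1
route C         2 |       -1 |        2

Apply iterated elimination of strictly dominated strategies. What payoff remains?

-1

Row route A is strictly dominated by row route B (0>-3, -3>-4, -1>-3); eliminate route A.
Column defend C is strictly dominated by defend B for General Y (-3<-1, -1<2); eliminate defend C.
Column defend A is strictly dominated by defend B for General Y (-3<0, -1<2); eliminate defend A.
Row route B is strictly dominated by row route C (-1>-3); eliminate route B.
Only (route C, defend B) remains, with payoff -1.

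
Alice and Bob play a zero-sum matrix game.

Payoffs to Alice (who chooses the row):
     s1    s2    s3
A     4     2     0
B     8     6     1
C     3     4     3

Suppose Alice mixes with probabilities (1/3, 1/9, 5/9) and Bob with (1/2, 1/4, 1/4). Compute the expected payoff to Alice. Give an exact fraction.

Against (1/2, 1/4, 1/4), each row's expected payoff is A: 5/2; B: 23/4; C: 13/4.
Taking the (1/3, 1/9, 5/9)-weighted average: (1/3)·(5/2) + (1/9)·(23/4) + (5/9)·(13/4) = 59/18.

59/18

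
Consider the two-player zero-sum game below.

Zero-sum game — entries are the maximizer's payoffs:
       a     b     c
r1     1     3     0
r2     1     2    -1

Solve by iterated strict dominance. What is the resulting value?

0

Column b is strictly dominated by a for the minimizer (1<3, 1<2); eliminate b.
Column a is strictly dominated by c for the minimizer (0<1, -1<1); eliminate a.
Row r2 is strictly dominated by row r1 (0>-1); eliminate r2.
Only (r1, c) remains, with payoff 0.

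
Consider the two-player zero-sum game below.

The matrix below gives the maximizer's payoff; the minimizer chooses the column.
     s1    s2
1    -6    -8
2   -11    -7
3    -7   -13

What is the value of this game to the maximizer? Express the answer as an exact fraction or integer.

-23/3

Row 3 is strictly dominated by row 1, so the maximizer never plays it.
The remaining 2×2 game on (1, 2) × (s1, s2) has no saddle point. Let the maximizer play 1 with probability p; indifference gives −6p − 11(1−p) = −8p − 7(1−p), so p = 2/3.
Similarly the minimizer's optimal q on s1 is 1/6, and the value is -6·(1/6) + (-8)·(5/6) = -23/3.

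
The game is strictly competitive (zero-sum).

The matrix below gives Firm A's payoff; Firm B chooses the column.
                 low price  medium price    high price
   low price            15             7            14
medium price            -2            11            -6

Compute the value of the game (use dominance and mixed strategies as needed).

49/6

Column low price is strictly dominated by high price for Firm B (it gives Firm A more in every row).
The remaining 2×2 game on (low price, medium price) × (medium price, high price) has no saddle point. Let Firm A play low price with probability p; indifference gives 7p + 11(1−p) = 14p − 6(1−p), so p = 17/24.
Similarly Firm B's optimal q on medium price is 5/6, and the value is 7·(5/6) + (14)·(1/6) = 49/6.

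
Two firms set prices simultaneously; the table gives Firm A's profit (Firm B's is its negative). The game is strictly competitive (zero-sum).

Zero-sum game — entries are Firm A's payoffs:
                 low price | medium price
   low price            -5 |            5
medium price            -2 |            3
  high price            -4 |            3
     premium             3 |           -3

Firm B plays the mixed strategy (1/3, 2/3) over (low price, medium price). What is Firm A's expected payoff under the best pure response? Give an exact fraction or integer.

low price: (-5)·(1/3) + (5)·(2/3) = 5/3.
medium price: (-2)·(1/3) + (3)·(2/3) = 4/3.
high price: (-4)·(1/3) + (3)·(2/3) = 2/3.
premium: (3)·(1/3) + (-3)·(2/3) = -1.
The best pure response is low price with expected payoff 5/3.

5/3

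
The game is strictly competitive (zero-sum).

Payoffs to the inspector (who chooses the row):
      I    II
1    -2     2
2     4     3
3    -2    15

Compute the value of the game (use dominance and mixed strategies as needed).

11/3

Row 1 is strictly dominated by row 2, so the inspector never plays it.
The remaining 2×2 game on (2, 3) × (I, II) has no saddle point. Let the inspector play 2 with probability p; indifference gives 4p − 2(1−p) = 3p + 15(1−p), so p = 17/18.
Similarly the inspectee's optimal q on I is 2/3, and the value is 4·(2/3) + (3)·(1/3) = 11/3.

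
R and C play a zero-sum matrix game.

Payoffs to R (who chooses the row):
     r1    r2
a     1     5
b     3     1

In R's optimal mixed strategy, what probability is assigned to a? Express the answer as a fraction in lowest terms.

Row minima are 1 and 1, so R's maximin is 1; column maxima are 3 and 5, so C's minimax is 3. These differ, so the equilibrium is in mixed strategies.
Let R play a with probability p. C is indifferent when p + 3(1−p) = 5p + (1−p), giving p = 1/3.

1/3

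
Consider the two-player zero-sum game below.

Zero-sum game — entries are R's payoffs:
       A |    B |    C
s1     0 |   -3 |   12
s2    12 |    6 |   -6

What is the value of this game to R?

2

Column A is strictly dominated by B for C (it gives R more in every row).
The remaining 2×2 game on (s1, s2) × (B, C) has no saddle point. Let R play s1 with probability p; indifference gives −3p + 6(1−p) = 12p − 6(1−p), so p = 4/9.
Similarly C's optimal q on B is 2/3, and the value is -3·(2/3) + (12)·(1/3) = 2.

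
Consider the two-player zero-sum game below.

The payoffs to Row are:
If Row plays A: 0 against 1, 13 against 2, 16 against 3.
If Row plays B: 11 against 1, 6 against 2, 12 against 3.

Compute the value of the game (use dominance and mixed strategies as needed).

Column 3 is strictly dominated by 2 for Column (it gives Row more in every row).
The remaining 2×2 game on (A, B) × (1, 2) has no saddle point. Let Row play A with probability p; indifference gives 11(1−p) = 13p + 6(1−p), so p = 5/18.
Similarly Column's optimal q on 1 is 7/18, and the value is 0·(7/18) + (13)·(11/18) = 143/18.

143/18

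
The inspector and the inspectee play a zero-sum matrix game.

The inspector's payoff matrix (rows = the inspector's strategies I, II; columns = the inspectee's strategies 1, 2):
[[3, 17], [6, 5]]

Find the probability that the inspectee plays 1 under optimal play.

Row minima are 3 and 5, so the inspector's maximin is 5; column maxima are 6 and 17, so the inspectee's minimax is 6. These differ, so the equilibrium is in mixed strategies.
Let the inspectee play 1 with probability q. The inspector is indifferent when 3q + 17(1−q) = 6q + 5(1−q), giving q = 4/5.

4/5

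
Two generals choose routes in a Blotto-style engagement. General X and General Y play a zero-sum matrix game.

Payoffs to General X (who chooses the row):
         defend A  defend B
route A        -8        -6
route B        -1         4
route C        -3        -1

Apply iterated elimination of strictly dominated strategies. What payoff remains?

-1

Column defend B is strictly dominated by defend A for General Y (-8<-6, -1<4, -3<-1); eliminate defend B.
Row route A is strictly dominated by row route B (-1>-8); eliminate route A.
Row route C is strictly dominated by row route B (-1>-3); eliminate route C.
Only (route B, defend A) remains, with payoff -1.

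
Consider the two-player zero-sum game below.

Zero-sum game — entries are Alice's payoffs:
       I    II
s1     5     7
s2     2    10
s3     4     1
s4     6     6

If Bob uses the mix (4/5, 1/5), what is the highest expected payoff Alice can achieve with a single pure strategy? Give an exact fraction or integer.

s1: (5)·(4/5) + (7)·(1/5) = 27/5.
s2: (2)·(4/5) + (10)·(1/5) = 18/5.
s3: (4)·(4/5) + (1)·(1/5) = 17/5.
s4: (6)·(4/5) + (6)·(1/5) = 6.
The best pure response is s4 with expected payoff 6.

6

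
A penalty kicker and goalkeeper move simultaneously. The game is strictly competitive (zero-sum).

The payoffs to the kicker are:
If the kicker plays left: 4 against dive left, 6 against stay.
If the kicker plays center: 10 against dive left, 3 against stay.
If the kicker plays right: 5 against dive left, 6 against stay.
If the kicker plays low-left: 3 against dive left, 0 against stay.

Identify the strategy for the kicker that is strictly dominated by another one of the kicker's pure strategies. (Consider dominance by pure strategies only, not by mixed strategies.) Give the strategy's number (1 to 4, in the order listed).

Compare low-left with left: 4 > 3, 6 > 0.
So left strictly dominates low-left for the kicker; low-left is strictly dominated.

4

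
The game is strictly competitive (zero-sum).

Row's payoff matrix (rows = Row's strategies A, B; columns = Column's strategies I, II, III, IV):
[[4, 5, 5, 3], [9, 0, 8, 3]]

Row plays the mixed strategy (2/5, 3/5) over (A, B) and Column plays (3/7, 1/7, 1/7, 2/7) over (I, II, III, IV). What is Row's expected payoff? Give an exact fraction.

179/35

Against (3/7, 1/7, 1/7, 2/7), each row's expected payoff is A: 4; B: 41/7.
Taking the (2/5, 3/5)-weighted average: (2/5)·(4) + (3/5)·(41/7) = 179/35.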